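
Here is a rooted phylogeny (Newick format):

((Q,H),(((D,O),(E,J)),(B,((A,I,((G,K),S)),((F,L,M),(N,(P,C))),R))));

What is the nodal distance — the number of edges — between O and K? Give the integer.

The MRCA of O and K is the node subtending (((D,O),(E,J)),(B,((A,I,((G,K),S)),((F,L,M),(N,(P,C))),R))).
From O up to that node: 3 branches. From K up to the same node: 6 branches. Total: 3 + 6 = 9.

9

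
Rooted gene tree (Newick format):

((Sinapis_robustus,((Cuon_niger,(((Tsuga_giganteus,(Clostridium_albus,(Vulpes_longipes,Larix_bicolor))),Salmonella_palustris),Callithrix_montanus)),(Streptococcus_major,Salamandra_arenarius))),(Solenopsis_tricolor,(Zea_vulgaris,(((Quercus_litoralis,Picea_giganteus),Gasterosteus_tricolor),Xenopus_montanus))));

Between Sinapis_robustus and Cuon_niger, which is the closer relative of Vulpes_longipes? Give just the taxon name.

Cuon_niger

The MRCA of Vulpes_longipes and Cuon_niger subtends (Cuon_niger,(((Tsuga_giganteus,(Clostridium_albus,(Vulpes_longipes,Larix_bicolor))),Salmonella_palustris),Callithrix_montanus)) (7 taxa).
The MRCA of Vulpes_longipes and Sinapis_robustus subtends (Sinapis_robustus,((Cuon_niger,(((Tsuga_giganteus,(Clostridium_albus,(Vulpes_longipes,Larix_bicolor))),Salmonella_palustris),Callithrix_montanus)),(Streptococcus_major,Salamandra_arenarius))) (10 taxa).
The first is nested inside the second, so Vulpes_longipes shares a more recent common ancestor with Cuon_niger.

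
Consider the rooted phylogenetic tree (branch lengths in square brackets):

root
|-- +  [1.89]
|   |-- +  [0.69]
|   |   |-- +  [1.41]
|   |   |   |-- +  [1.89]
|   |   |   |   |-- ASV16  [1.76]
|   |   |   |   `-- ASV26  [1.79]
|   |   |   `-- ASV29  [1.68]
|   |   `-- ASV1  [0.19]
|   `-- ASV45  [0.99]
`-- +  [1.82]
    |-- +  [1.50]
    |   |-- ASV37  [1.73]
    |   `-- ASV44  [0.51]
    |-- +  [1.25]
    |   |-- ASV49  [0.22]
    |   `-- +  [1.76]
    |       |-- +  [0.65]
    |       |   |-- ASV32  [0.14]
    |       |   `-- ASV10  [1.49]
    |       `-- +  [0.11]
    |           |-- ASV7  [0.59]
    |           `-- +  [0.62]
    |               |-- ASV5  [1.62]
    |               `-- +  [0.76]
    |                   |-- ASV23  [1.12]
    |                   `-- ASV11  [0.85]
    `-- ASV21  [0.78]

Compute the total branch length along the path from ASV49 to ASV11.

The path runs ASV49 → … → MRCA → … → ASV11; the MRCA is the node subtending (ASV49,((ASV32,ASV10),(ASV7,(ASV5,(ASV23,ASV11))))).
Branch lengths along that path: 0.22 + 1.76 + 0.11 + 0.62 + 0.76 + 0.85 = 4.32.

4.32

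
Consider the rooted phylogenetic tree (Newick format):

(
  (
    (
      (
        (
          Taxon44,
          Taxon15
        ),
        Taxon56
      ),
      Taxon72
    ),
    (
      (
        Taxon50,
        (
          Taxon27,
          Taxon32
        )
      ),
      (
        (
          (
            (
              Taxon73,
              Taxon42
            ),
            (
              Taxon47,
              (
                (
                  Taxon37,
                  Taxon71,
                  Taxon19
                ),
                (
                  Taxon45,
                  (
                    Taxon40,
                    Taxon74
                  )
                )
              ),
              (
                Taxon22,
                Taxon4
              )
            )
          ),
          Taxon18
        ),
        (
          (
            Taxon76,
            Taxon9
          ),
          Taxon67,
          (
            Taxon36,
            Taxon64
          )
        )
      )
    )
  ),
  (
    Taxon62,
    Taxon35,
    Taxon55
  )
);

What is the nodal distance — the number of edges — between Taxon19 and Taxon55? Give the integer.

The MRCA of Taxon19 and Taxon55 is the root of the tree.
From Taxon19 up to that node: 9 branches. From Taxon55 up to the same node: 2 branches. Total: 9 + 2 = 11.

11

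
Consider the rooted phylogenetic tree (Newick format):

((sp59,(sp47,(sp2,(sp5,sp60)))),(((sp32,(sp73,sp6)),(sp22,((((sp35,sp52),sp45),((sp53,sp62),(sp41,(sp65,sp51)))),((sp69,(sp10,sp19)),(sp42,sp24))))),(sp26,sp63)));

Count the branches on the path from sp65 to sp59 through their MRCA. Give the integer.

11

The MRCA of sp65 and sp59 is the root of the tree.
From sp65 up to that node: 9 branches. From sp59 up to the same node: 2 branches. Total: 9 + 2 = 11.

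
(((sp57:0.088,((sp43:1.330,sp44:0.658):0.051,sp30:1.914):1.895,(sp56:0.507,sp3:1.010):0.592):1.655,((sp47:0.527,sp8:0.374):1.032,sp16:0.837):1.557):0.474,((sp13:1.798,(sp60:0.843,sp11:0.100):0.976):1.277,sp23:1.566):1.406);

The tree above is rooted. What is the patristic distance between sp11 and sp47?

The path runs sp11 → … → MRCA → … → sp47; the MRCA is the root of the tree.
Branch lengths along that path: 0.100 + 0.976 + 1.277 + 1.406 + 0.474 + 1.557 + 1.032 + 0.527 = 7.349.

7.349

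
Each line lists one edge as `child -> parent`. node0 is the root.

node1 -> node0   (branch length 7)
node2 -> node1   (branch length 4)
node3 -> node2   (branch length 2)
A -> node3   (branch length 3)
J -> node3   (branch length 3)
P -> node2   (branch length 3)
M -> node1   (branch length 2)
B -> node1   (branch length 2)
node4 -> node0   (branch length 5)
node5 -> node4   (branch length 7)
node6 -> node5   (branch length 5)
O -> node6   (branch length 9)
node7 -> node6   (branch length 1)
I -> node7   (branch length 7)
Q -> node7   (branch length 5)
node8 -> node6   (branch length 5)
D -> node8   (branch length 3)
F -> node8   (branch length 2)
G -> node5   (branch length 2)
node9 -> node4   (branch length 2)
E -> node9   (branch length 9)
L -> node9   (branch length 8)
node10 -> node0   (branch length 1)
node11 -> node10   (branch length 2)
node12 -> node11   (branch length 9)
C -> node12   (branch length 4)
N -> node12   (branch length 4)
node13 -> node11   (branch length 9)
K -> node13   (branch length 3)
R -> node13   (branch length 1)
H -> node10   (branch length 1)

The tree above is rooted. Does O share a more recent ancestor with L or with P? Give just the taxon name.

L

The MRCA of O and L subtends (((O,(I,Q),(D,F)),G),(E,L)) (8 taxa).
The MRCA of O and P is the root, subtending the entire tree (18 taxa).
The first is nested inside the second, so O shares a more recent common ancestor with L.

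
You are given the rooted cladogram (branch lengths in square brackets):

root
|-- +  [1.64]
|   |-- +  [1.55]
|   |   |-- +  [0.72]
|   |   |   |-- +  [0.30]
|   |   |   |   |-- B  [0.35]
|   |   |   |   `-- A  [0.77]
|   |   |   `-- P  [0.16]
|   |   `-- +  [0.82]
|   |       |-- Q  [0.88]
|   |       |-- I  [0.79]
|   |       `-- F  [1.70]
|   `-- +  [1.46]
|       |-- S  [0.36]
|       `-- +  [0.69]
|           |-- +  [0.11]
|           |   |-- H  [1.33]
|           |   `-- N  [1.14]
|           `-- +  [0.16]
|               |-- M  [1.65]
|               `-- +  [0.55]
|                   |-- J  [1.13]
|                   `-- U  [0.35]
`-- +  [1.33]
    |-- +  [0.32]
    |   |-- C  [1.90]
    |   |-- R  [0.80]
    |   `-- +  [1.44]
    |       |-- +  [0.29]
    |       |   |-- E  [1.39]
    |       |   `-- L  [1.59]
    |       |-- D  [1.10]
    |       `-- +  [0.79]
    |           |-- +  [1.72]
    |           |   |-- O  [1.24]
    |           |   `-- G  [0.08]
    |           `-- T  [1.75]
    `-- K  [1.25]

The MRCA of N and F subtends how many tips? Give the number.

The MRCA of N and F is the node subtending ((((B,A),P),(Q,I,F)),(S,((H,N),(M,(J,U))))).
That clade contains 12 terminal taxa: A, B, F, H, I, J, M, N, P, Q, S, U.

12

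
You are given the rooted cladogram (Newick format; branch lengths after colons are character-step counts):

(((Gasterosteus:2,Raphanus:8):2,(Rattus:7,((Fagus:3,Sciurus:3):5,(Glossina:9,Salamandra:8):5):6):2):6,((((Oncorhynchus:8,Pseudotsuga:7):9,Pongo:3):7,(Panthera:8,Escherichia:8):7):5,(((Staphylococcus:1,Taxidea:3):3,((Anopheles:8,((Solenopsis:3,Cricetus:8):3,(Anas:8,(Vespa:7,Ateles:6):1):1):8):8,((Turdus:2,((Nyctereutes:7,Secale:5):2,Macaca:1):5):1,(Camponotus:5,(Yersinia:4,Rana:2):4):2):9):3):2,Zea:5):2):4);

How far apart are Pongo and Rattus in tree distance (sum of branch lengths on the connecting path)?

34

The path runs Pongo → … → MRCA → … → Rattus; the MRCA is the root of the tree.
Branch lengths along that path: 3 + 7 + 5 + 4 + 6 + 2 + 7 = 34.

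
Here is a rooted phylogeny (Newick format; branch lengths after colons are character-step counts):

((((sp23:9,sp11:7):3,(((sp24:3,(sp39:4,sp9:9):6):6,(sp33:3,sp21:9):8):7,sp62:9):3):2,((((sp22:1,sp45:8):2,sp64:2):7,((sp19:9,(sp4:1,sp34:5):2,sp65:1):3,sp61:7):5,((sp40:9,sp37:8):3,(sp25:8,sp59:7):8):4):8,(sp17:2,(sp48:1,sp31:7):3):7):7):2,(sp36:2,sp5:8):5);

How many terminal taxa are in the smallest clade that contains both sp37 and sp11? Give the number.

23

The MRCA of sp37 and sp11 is the node subtending (((sp23,sp11),(((sp24,(sp39,sp9)),(sp33,sp21)),sp62)),((((sp22,sp45),sp64),((sp19,(sp4,sp34),sp65),sp61),((sp40,sp37),(sp25,sp59))),(sp17,(sp48,sp31)))).
That clade contains 23 terminal taxa: sp11, sp17, sp19, sp21, sp22, sp23, sp24, sp25, sp31, sp33, sp34, sp37, sp39, sp4, sp40, sp45, sp48, sp59, sp61, sp62, sp64, sp65, sp9.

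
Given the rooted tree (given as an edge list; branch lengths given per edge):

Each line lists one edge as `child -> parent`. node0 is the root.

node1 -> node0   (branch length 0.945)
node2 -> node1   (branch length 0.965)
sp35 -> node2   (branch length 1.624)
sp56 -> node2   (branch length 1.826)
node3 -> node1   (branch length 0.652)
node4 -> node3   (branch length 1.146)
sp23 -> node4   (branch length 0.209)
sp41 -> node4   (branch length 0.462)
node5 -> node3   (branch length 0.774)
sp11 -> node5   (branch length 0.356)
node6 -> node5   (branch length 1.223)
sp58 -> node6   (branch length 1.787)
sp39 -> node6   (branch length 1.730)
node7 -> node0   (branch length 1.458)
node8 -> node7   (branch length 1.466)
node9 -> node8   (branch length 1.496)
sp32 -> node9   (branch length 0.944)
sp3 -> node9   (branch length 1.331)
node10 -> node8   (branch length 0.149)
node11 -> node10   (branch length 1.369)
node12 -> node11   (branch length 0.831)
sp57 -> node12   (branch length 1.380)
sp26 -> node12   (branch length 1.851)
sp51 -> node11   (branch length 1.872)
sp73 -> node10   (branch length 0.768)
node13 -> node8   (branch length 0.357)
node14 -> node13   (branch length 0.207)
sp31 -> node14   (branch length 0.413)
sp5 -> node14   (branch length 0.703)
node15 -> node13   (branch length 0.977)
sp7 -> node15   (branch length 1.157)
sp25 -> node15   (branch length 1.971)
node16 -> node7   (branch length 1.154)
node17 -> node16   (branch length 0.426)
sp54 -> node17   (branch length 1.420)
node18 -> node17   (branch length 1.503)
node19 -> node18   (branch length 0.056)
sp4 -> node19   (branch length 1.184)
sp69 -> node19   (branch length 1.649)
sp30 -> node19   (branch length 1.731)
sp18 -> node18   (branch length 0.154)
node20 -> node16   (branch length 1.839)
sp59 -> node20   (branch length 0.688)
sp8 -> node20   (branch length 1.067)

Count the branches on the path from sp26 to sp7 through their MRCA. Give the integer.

7

The MRCA of sp26 and sp7 is the node subtending ((sp32,sp3),(((sp57,sp26),sp51),sp73),((sp31,sp5),(sp7,sp25))).
From sp26 up to that node: 4 branches. From sp7 up to the same node: 3 branches. Total: 4 + 3 = 7.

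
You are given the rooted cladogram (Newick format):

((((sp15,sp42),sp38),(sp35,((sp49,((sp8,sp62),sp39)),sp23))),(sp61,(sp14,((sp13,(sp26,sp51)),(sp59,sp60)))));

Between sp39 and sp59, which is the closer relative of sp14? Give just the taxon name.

sp59

The MRCA of sp14 and sp59 subtends (sp14,((sp13,(sp26,sp51)),(sp59,sp60))) (6 taxa).
The MRCA of sp14 and sp39 is the root, subtending the entire tree (16 taxa).
The first is nested inside the second, so sp14 shares a more recent common ancestor with sp59.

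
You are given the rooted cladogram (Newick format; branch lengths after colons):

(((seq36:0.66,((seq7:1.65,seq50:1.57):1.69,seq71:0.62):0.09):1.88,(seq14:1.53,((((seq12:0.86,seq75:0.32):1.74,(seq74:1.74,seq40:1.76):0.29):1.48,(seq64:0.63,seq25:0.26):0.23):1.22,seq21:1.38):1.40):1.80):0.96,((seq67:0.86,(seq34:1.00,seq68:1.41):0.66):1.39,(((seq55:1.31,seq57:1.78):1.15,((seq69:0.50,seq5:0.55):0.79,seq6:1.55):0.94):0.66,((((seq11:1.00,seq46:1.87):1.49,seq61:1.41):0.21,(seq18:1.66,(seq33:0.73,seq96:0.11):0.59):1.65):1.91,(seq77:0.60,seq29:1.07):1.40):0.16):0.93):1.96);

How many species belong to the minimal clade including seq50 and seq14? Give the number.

The MRCA of seq50 and seq14 is the node subtending ((seq36,((seq7,seq50),seq71)),(seq14,((((seq12,seq75),(seq74,seq40)),(seq64,seq25)),seq21))).
That clade contains 12 terminal taxa: seq12, seq14, seq21, seq25, seq36, seq40, seq50, seq64, seq7, seq71, seq74, seq75.

12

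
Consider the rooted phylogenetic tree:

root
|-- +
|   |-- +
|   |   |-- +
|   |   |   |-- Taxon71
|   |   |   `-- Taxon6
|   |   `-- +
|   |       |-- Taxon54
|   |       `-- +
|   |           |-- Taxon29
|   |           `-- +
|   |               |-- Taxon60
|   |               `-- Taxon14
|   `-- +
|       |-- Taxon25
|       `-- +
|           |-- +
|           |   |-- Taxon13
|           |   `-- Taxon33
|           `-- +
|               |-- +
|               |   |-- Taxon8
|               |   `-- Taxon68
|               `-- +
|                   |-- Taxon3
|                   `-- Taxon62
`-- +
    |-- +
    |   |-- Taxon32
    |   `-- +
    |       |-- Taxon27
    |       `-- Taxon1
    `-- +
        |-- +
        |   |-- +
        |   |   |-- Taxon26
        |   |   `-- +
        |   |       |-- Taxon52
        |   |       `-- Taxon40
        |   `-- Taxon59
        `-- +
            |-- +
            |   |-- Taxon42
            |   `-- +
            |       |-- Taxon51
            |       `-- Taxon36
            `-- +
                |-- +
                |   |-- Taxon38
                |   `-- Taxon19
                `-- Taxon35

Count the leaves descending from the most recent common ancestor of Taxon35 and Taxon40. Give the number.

10

The MRCA of Taxon35 and Taxon40 is the node subtending (((Taxon26,(Taxon52,Taxon40)),Taxon59),((Taxon42,(Taxon51,Taxon36)),((Taxon38,Taxon19),Taxon35))).
That clade contains 10 terminal taxa: Taxon19, Taxon26, Taxon35, Taxon36, Taxon38, Taxon40, Taxon42, Taxon51, Taxon52, Taxon59.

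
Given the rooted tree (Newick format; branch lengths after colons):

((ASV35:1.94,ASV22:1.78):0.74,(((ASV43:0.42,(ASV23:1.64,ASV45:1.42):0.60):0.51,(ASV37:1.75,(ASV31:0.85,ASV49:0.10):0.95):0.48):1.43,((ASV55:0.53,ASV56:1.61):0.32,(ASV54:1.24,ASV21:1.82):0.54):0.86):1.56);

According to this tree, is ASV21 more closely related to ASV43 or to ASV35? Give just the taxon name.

The MRCA of ASV21 and ASV43 subtends (((ASV43,(ASV23,ASV45)),(ASV37,(ASV31,ASV49))),((ASV55,ASV56),(ASV54,ASV21))) (10 taxa).
The MRCA of ASV21 and ASV35 is the root, subtending the entire tree (12 taxa).
The first is nested inside the second, so ASV21 shares a more recent common ancestor with ASV43.

ASV43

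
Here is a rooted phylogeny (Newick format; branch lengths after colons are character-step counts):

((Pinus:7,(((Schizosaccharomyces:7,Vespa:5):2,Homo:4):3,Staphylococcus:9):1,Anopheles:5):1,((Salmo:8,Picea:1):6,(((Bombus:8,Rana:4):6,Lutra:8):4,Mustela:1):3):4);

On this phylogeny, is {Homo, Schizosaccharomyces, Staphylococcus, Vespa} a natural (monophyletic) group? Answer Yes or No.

The most recent common ancestor of these taxa subtends (((Schizosaccharomyces,Vespa),Homo),Staphylococcus).
That clade has exactly 4 tips — every listed taxon and nothing else — so the group is monophyletic.

Yes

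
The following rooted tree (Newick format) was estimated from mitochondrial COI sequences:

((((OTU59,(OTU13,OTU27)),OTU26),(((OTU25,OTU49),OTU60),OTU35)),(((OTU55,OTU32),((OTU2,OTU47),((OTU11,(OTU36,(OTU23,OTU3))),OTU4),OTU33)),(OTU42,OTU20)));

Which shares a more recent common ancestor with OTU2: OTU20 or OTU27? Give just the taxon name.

OTU20

The MRCA of OTU2 and OTU20 subtends (((OTU55,OTU32),((OTU2,OTU47),((OTU11,(OTU36,(OTU23,OTU3))),OTU4),OTU33)),(OTU42,OTU20)) (12 taxa).
The MRCA of OTU2 and OTU27 is the root, subtending the entire tree (20 taxa).
The first is nested inside the second, so OTU2 shares a more recent common ancestor with OTU20.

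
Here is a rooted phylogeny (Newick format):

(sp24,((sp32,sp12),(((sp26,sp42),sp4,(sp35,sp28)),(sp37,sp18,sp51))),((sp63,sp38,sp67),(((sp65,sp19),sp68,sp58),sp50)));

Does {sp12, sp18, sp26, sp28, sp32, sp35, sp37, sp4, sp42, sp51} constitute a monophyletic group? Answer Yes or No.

Yes

The most recent common ancestor of these taxa subtends ((sp32,sp12),(((sp26,sp42),sp4,(sp35,sp28)),(sp37,sp18,sp51))).
That clade has exactly 10 tips — every listed taxon and nothing else — so the group is monophyletic.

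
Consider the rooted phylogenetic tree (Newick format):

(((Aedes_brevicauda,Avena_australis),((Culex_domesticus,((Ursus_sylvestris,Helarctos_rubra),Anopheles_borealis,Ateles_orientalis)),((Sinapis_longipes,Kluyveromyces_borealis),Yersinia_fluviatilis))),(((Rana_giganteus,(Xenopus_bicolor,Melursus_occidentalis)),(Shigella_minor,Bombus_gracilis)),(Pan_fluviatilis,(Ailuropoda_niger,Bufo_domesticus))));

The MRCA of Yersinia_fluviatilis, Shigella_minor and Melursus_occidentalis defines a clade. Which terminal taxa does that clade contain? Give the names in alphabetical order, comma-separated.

Aedes_brevicauda, Ailuropoda_niger, Anopheles_borealis, Ateles_orientalis, Avena_australis, Bombus_gracilis, Bufo_domesticus, Culex_domesticus, Helarctos_rubra, Kluyveromyces_borealis, Melursus_occidentalis, Pan_fluviatilis, Rana_giganteus, Shigella_minor, Sinapis_longipes, Ursus_sylvestris, Xenopus_bicolor, Yersinia_fluviatilis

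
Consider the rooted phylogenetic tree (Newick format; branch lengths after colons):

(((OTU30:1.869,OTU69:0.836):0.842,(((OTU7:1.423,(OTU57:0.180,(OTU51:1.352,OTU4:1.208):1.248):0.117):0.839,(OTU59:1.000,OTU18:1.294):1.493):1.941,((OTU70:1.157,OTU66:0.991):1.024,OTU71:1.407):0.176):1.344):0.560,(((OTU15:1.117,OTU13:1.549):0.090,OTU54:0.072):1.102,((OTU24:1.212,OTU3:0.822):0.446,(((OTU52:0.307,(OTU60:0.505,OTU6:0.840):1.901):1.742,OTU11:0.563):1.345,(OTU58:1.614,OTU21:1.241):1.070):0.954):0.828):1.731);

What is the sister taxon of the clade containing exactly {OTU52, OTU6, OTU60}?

The clade containing exactly {OTU52, OTU6, OTU60} attaches to the tree at the node subtending ((OTU52,(OTU60,OTU6)),OTU11).
The other lineage descending from that same node — the sister group — is the single tip OTU11.

OTU11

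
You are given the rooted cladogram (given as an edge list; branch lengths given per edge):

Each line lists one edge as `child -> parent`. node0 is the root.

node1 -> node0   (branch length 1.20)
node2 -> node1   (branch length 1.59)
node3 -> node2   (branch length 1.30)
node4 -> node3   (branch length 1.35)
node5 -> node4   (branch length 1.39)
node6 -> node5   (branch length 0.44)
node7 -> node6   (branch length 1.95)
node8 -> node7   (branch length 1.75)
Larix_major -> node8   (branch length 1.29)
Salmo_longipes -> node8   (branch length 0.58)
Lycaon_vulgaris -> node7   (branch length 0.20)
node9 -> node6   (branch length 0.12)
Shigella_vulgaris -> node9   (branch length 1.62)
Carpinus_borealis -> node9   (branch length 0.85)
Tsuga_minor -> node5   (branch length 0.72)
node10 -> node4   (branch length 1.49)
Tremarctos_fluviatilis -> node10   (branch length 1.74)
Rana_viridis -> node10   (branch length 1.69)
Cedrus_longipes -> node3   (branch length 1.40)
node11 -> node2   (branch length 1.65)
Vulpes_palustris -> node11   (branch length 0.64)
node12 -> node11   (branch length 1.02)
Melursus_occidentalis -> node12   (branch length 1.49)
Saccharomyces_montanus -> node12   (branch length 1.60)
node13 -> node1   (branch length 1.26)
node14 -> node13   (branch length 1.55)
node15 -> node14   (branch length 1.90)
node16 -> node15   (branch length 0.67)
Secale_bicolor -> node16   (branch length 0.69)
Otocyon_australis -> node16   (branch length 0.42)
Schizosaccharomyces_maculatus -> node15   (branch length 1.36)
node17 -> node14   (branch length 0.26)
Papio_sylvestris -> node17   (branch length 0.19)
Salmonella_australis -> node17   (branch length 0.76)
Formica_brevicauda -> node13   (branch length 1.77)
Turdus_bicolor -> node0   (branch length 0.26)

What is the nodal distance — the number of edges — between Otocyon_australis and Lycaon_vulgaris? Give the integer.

The MRCA of Otocyon_australis and Lycaon_vulgaris is the node subtending ((((((((Larix_major,Salmo_longipes),Lycaon_vulgaris),(Shigella_vulgaris,Carpinus_borealis)),Tsuga_minor),(Tremarctos_fluviatilis,Rana_viridis)),Cedrus_longipes),(Vulpes_palustris,(Melursus_occidentalis,Saccharomyces_montanus))),((((Secale_bicolor,Otocyon_australis),Schizosaccharomyces_maculatus),(Papio_sylvestris,Salmonella_australis)),Formica_brevicauda)).
From Otocyon_australis up to that node: 5 branches. From Lycaon_vulgaris up to the same node: 7 branches. Total: 5 + 7 = 12.

12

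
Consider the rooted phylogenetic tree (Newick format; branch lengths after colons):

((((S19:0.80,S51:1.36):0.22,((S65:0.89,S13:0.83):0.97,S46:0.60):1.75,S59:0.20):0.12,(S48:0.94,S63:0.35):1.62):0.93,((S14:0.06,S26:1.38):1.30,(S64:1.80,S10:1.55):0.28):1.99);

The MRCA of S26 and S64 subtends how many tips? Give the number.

The MRCA of S26 and S64 is the node subtending ((S14,S26),(S64,S10)).
That clade contains 4 terminal taxa: S10, S14, S26, S64.

4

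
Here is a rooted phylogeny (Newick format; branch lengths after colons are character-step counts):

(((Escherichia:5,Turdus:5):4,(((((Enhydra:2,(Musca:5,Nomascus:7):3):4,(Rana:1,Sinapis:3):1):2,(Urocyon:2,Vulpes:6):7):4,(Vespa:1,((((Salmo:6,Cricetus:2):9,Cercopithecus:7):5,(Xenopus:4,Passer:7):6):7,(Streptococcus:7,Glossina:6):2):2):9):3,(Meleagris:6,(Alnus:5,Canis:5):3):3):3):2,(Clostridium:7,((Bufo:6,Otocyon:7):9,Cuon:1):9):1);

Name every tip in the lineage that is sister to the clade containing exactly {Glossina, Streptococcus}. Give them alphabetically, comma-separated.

The clade containing exactly {Glossina, Streptococcus} attaches to the tree at the node subtending ((((Salmo,Cricetus),Cercopithecus),(Xenopus,Passer)),(Streptococcus,Glossina)).
The other lineage descending from that same node — the sister group — is (((Salmo,Cricetus),Cercopithecus),(Xenopus,Passer)); its 5 tips in alphabetical order are the answer.

Cercopithecus, Cricetus, Passer, Salmo, Xenopus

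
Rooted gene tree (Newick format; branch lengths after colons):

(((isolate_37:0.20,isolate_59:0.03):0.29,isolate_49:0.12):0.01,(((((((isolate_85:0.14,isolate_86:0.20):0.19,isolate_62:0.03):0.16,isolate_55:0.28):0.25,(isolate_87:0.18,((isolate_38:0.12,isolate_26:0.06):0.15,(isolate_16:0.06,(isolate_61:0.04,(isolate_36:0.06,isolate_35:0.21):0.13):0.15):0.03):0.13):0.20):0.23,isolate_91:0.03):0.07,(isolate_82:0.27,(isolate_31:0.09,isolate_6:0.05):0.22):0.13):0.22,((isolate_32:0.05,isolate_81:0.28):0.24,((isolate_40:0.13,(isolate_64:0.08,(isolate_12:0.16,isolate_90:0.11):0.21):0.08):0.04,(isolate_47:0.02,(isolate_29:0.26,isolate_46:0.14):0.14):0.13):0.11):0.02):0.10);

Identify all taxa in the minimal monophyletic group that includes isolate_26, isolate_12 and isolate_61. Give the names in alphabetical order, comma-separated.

isolate_12, isolate_16, isolate_26, isolate_29, isolate_31, isolate_32, isolate_35, isolate_36, isolate_38, isolate_40, isolate_46, isolate_47, isolate_55, isolate_6, isolate_61, isolate_62, isolate_64, isolate_81, isolate_82, isolate_85, isolate_86, isolate_87, isolate_90, isolate_91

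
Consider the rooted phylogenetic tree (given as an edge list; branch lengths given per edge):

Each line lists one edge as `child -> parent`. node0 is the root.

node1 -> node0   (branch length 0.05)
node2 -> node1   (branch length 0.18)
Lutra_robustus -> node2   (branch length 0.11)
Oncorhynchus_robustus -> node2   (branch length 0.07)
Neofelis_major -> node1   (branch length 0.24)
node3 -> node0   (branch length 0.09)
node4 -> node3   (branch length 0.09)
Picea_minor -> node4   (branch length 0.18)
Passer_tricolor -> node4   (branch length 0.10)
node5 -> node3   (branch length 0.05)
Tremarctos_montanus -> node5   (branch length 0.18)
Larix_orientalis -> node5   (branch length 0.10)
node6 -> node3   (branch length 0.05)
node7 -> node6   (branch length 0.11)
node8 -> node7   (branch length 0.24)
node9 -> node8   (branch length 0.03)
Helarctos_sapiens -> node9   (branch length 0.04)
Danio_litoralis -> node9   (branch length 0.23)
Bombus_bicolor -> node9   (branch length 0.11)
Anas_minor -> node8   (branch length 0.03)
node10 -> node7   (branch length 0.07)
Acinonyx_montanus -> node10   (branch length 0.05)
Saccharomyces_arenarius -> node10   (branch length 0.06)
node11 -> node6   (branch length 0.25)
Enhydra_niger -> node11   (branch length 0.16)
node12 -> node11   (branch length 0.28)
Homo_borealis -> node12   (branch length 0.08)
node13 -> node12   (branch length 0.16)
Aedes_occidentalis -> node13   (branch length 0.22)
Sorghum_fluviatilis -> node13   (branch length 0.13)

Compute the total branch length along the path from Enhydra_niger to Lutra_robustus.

The path runs Enhydra_niger → … → MRCA → … → Lutra_robustus; the MRCA is the root of the tree.
Branch lengths along that path: 0.16 + 0.25 + 0.05 + 0.09 + 0.05 + 0.18 + 0.11 = 0.89.

0.89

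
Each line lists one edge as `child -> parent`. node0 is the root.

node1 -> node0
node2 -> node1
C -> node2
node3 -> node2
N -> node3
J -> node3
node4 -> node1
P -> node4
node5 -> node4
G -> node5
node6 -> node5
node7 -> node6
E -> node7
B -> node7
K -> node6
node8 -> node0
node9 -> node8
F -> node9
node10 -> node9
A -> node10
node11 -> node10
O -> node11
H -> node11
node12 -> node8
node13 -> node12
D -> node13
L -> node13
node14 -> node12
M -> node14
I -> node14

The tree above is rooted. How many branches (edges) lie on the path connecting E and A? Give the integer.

10

The MRCA of E and A is the root of the tree.
From E up to that node: 6 branches. From A up to the same node: 4 branches. Total: 6 + 4 = 10.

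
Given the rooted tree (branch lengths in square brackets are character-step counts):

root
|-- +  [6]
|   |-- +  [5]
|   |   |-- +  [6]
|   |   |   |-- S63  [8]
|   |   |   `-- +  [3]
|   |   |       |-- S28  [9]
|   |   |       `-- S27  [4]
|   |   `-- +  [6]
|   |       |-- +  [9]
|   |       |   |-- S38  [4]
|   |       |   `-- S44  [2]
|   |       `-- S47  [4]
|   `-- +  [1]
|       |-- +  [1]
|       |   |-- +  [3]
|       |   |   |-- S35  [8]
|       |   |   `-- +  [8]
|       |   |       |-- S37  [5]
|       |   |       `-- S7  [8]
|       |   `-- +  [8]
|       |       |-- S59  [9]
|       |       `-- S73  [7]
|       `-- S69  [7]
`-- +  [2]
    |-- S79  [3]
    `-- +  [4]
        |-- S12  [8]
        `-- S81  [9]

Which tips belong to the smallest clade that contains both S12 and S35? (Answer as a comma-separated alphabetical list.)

Tracing S12: it sits inside (S12,S81).
Tracing S35: it sits inside (S35,(S37,S7)).
The smallest clade enclosing both is the whole tree (their MRCA is the root), so the answer is all 15 tips in alphabetical order.

S12, S27, S28, S35, S37, S38, S44, S47, S59, S63, S69, S7, S73, S79, S81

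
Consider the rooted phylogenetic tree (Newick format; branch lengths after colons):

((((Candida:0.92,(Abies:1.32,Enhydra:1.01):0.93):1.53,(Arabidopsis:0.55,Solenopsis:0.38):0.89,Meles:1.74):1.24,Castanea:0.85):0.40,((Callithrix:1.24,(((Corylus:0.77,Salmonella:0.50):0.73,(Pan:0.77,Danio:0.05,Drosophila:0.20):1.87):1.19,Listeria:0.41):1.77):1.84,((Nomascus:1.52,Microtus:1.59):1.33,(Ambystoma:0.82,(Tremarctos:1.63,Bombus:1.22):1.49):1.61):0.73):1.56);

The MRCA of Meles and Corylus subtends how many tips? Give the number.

19

The MRCA of Meles and Corylus is the root, so the clade is the entire tree.
That clade contains 19 terminal taxa: Abies, Ambystoma, Arabidopsis, Bombus, Callithrix, Candida, Castanea, Corylus, Danio, Drosophila, Enhydra, Listeria, Meles, Microtus, Nomascus, Pan, Salmonella, Solenopsis, Tremarctos.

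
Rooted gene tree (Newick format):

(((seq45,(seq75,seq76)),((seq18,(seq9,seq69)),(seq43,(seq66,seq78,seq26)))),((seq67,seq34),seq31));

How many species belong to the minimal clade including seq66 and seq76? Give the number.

10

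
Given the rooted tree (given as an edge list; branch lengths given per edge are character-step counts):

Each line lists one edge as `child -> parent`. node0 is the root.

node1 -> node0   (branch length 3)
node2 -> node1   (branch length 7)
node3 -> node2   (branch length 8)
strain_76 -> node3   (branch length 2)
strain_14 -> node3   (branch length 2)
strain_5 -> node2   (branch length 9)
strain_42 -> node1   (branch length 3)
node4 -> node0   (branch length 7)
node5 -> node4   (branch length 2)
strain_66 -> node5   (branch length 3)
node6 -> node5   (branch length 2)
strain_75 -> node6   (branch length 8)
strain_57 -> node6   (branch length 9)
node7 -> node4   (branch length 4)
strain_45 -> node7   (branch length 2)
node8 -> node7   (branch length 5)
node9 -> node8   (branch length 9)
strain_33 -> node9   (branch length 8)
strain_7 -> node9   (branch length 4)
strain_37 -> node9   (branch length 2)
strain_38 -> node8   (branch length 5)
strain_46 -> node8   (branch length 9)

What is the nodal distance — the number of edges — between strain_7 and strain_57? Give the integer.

7

The MRCA of strain_7 and strain_57 is the node subtending ((strain_66,(strain_75,strain_57)),(strain_45,((strain_33,strain_7,strain_37),strain_38,strain_46))).
From strain_7 up to that node: 4 branches. From strain_57 up to the same node: 3 branches. Total: 4 + 3 = 7.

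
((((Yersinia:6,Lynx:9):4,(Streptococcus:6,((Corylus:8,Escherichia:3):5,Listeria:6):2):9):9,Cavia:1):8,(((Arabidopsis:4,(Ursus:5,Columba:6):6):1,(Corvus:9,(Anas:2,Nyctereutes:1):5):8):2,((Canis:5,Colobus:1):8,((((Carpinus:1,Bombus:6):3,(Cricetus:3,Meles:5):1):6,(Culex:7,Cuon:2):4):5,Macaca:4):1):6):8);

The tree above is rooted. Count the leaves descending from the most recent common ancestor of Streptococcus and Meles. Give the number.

22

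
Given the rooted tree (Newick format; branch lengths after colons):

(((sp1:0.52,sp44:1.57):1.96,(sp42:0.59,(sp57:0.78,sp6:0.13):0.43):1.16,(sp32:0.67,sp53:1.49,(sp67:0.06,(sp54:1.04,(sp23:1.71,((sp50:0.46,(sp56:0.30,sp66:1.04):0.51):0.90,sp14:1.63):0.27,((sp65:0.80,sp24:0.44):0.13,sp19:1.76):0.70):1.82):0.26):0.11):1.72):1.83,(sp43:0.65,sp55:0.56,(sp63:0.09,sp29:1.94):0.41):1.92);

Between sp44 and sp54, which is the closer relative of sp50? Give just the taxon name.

sp54

The MRCA of sp50 and sp54 subtends (sp54,(sp23,((sp50,(sp56,sp66)),sp14),((sp65,sp24),sp19))) (9 taxa).
The MRCA of sp50 and sp44 subtends ((sp1,sp44),(sp42,(sp57,sp6)),(sp32,sp53,(sp67,(sp54,(sp23,((sp50,(sp56,sp66)),sp14),((sp65,sp24),sp19)))))) (17 taxa).
The first is nested inside the second, so sp50 shares a more recent common ancestor with sp54.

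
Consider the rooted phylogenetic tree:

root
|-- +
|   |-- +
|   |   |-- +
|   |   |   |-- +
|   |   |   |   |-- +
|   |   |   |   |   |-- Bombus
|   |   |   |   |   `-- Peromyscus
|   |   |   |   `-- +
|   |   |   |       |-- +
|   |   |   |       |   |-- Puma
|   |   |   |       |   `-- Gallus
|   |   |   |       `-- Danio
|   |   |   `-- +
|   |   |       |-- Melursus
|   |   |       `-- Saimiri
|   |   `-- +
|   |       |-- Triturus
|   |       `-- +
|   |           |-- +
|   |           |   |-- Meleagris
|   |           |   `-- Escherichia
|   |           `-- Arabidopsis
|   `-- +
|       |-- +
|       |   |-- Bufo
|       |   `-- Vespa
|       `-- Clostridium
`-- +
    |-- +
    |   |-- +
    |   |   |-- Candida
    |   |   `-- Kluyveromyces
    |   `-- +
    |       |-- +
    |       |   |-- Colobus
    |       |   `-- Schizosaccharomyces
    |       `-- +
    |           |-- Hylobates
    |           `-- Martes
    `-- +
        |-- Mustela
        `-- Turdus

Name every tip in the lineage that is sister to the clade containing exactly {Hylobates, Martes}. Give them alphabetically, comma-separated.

The clade containing exactly {Hylobates, Martes} attaches to the tree at the node subtending ((Colobus,Schizosaccharomyces),(Hylobates,Martes)).
The other lineage descending from that same node — the sister group — is (Colobus,Schizosaccharomyces); its 2 tips in alphabetical order are the answer.

Colobus, Schizosaccharomyces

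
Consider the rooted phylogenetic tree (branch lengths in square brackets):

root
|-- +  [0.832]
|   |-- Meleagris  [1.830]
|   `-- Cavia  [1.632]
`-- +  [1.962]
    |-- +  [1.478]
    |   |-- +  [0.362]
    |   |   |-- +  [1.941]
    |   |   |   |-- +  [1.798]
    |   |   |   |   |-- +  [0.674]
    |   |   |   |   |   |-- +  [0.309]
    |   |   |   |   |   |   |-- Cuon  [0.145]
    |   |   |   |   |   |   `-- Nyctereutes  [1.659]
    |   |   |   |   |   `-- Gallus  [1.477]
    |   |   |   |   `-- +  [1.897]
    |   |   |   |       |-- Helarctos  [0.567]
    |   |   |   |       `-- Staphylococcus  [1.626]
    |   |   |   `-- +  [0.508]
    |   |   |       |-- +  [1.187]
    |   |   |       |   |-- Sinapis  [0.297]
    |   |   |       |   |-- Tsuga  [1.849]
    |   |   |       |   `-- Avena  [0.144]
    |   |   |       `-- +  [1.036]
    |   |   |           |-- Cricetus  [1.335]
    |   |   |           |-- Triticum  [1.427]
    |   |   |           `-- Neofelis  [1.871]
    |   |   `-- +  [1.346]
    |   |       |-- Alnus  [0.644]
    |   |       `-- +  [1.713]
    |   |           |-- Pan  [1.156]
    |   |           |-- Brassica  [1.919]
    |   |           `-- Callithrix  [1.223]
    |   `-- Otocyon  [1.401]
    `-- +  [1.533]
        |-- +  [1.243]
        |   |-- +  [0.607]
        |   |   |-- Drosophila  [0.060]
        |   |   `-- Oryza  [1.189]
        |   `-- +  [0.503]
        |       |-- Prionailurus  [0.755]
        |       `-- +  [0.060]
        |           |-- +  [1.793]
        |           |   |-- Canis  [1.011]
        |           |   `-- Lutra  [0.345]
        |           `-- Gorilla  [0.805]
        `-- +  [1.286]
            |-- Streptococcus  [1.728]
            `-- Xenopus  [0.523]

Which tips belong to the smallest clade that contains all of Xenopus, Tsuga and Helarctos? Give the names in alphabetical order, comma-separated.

Alnus, Avena, Brassica, Callithrix, Canis, Cricetus, Cuon, Drosophila, Gallus, Gorilla, Helarctos, Lutra, Neofelis, Nyctereutes, Oryza, Otocyon, Pan, Prionailurus, Sinapis, Staphylococcus, Streptococcus, Triticum, Tsuga, Xenopus

Tracing Xenopus: it sits inside (Streptococcus,Xenopus).
Tracing Tsuga: it sits inside (Sinapis,Tsuga,Avena).
Tracing Helarctos: it sits inside (Helarctos,Staphylococcus).
The smallest clade enclosing all 3 is (((((((Cuon,Nyctereutes),Gallus),(Helarctos,Staphylococcus)),((Sinapis,Tsuga,Avena),(Cricetus,Triticum,Neofelis))),(Alnus,(Pan,Brassica,Callithrix))),Otocyon),(((Drosophila,Oryza),(Prionailurus,((Canis,Lutra),Gorilla))),(Streptococcus,Xenopus))); the answer is its 24 terminal taxa in alphabetical order.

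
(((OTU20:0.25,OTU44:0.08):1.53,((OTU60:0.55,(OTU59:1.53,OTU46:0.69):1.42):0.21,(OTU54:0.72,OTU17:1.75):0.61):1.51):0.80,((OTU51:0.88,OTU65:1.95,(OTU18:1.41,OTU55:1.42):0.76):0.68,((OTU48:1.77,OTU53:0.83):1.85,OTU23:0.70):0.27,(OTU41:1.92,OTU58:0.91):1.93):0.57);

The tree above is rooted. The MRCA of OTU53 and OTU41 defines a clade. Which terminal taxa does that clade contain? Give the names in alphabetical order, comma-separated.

Tracing OTU53: it sits inside (OTU48,OTU53).
Tracing OTU41: it sits inside (OTU41,OTU58).
The smallest clade enclosing both is ((OTU51,OTU65,(OTU18,OTU55)),((OTU48,OTU53),OTU23),(OTU41,OTU58)); the answer is its 9 terminal taxa in alphabetical order.

OTU18, OTU23, OTU41, OTU48, OTU51, OTU53, OTU55, OTU58, OTU65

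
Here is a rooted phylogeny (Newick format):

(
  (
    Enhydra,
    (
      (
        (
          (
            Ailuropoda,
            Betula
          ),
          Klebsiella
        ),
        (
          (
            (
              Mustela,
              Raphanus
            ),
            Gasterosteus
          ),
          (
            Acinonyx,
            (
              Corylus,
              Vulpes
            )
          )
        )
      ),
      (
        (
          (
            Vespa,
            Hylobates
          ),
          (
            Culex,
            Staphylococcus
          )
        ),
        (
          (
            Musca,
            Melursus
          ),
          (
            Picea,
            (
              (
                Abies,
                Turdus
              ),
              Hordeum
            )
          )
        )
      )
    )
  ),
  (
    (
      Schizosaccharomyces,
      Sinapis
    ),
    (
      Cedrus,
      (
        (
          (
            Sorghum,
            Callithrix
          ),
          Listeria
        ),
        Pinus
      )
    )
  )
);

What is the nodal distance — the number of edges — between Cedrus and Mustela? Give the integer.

The MRCA of Cedrus and Mustela is the root of the tree.
From Cedrus up to that node: 3 branches. From Mustela up to the same node: 7 branches. Total: 3 + 7 = 10.

10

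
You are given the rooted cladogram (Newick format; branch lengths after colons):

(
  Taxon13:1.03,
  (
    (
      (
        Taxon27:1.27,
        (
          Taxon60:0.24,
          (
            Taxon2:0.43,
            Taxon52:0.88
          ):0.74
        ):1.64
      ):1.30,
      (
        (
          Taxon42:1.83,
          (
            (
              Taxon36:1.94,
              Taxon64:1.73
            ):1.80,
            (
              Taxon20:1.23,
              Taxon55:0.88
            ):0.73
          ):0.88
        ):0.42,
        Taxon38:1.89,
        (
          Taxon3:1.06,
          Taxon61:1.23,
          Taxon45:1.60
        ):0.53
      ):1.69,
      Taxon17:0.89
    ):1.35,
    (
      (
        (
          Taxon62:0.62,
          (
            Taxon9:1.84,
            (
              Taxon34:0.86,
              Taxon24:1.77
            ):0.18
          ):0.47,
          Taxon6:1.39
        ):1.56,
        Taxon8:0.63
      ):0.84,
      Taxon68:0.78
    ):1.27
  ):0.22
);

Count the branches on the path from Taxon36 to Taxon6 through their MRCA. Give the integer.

10

The MRCA of Taxon36 and Taxon6 is the node subtending (((Taxon27,(Taxon60,(Taxon2,Taxon52))),((Taxon42,((Taxon36,Taxon64),(Taxon20,Taxon55))),Taxon38,(Taxon3,Taxon61,Taxon45)),Taxon17),(((Taxon62,(Taxon9,(Taxon34,Taxon24)),Taxon6),Taxon8),Taxon68)).
From Taxon36 up to that node: 6 branches. From Taxon6 up to the same node: 4 branches. Total: 6 + 4 = 10.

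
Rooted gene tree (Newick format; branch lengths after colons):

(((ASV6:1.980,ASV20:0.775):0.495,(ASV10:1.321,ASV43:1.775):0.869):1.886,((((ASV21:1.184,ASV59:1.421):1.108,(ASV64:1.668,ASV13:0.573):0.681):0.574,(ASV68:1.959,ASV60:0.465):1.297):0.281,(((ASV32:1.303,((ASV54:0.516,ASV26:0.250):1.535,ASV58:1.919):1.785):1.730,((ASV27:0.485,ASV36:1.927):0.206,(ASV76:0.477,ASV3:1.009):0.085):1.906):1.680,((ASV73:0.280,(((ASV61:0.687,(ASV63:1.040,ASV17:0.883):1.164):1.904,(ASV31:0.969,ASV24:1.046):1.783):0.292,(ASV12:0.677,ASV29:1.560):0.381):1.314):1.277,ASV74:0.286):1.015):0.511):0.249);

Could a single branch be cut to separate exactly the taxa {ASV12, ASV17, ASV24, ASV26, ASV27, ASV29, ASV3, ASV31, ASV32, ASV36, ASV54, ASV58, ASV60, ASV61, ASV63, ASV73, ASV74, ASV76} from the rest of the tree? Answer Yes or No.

No

The MRCA of the listed taxa subtends ((((ASV21,ASV59),(ASV64,ASV13)),(ASV68,ASV60)),(((ASV32,((ASV54,ASV26),ASV58)),((ASV27,ASV36),(ASV76,ASV3))),((ASV73,(((ASV61,(ASV63,ASV17)),(ASV31,ASV24)),(ASV12,ASV29))),ASV74))).
That clade also contains ASV13, ASV21, ASV59, ASV64, ASV68, which are not in the proposed group, so the group is not monophyletic.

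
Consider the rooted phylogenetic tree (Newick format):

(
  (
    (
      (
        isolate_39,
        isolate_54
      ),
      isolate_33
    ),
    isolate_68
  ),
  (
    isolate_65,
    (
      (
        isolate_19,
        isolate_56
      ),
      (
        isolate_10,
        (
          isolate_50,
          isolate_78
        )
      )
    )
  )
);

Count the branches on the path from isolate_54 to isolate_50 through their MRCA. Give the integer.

The MRCA of isolate_54 and isolate_50 is the root of the tree.
From isolate_54 up to that node: 4 branches. From isolate_50 up to the same node: 5 branches. Total: 4 + 5 = 9.

9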